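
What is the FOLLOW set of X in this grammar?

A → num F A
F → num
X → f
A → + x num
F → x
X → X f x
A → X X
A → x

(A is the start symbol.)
{ $, 'f' }

In X → X f x: X is followed by f x, add FIRST(f x) \ {ε} = { 'f' }
In A → X X: X is followed by X, add FIRST(X) \ {ε} = { 'f' }
In A → X X: X is at the end, add FOLLOW(A)

The FOLLOW sets referred to above (computed the same way, to a fixed point):
  FOLLOW(A) = { $ }

Taking the union: FOLLOW(X) = { $, 'f' }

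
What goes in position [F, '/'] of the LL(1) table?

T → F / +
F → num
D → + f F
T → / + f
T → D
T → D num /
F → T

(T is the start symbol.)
F → T

To find M[F, '/'], we find productions for F where '/' is in the predict set (PREDICT(N → α) = (FIRST(α) \ {ε}) ∪ (FOLLOW(N) if α ⇒* ε)).

Relevant sets:
  FIRST(T) = { '+', '/', 'num' }

F → num: PREDICT = { 'num' }
F → T: PREDICT = { '+', '/', 'num' }
  '/' is in predict set, so this production goes in M[F, '/']

M[F, '/'] = F → T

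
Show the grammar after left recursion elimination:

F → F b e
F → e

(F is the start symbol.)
F → e F'
F' → b e F'
F' → ε

F is directly left-recursive. The standard transformation for
  A → A α₁ | ... | A α_m | β₁ | ... | β_n
is
  A  → β₁ A' | ... | β_n A'
  A' → α₁ A' | ... | α_m A' | ε

F → e becomes F → e F'
F → F b e becomes F' → b e F'
Add F' → ε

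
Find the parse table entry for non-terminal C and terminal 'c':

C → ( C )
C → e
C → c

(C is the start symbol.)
C → c

To find M[C, 'c'], we find productions for C where 'c' is in the predict set (PREDICT(N → α) = (FIRST(α) \ {ε}) ∪ (FOLLOW(N) if α ⇒* ε)).

C → ( C ): PREDICT = { '(' }
C → e: PREDICT = { 'e' }
C → c: PREDICT = { 'c' }
  'c' is in predict set, so this production goes in M[C, 'c']

M[C, 'c'] = C → c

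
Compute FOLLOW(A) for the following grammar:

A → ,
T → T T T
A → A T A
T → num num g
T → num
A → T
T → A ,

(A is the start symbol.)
{ $, ',', 'num' }

A is the start symbol, so $ ∈ FOLLOW(A).
In A → A T A: A is followed by T A, add FIRST(T A) \ {ε} = { ',', 'num' }
In A → A T A: A is at the end; this adds FOLLOW(A) to itself — nothing new
In T → A ,: A is followed by ',', add FIRST(',') \ {ε} = { ',' }

Taking the union: FOLLOW(A) = { $, ',', 'num' }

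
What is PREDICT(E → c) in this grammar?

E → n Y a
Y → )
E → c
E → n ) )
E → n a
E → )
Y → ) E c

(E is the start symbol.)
{ 'c' }

PREDICT(E → c) = (FIRST(RHS) \ {ε}) ∪ (FOLLOW(E) if ε ∈ FIRST(RHS), i.e. RHS ⇒* ε)
FIRST(c) = { 'c' }
ε ∉ FIRST(c), so FOLLOW(E) is not added.
PREDICT(E → c) = { 'c' }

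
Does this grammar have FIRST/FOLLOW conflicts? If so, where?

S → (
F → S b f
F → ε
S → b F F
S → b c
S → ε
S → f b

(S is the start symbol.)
A FIRST/FOLLOW conflict occurs when a non-terminal N has a nullable alternative N → β (β ⇒* ε) and another alternative N → α with FIRST(α) ∩ FOLLOW(N) ≠ ∅: on such a lookahead the parser cannot decide between expanding α and letting N vanish via β.

Nullable non-terminals: F, S.
FIRST sets used below: FIRST(S) = { '(', 'b', 'f', ε }

F: nullable alternative(s) F → ε; FOLLOW(F) = { $, '(', 'b', 'f' }
  F → S b f: FIRST \ {ε} = { '(', 'b', 'f' } — overlaps FOLLOW(F) on { '(', 'b', 'f' }: CONFLICT
  F → ε: FIRST \ {ε} = { } — this is the only nullable alternative, skip

S: nullable alternative(s) S → ε; FOLLOW(S) = { $, 'b' }
  S → (: FIRST \ {ε} = { '(' } — disjoint from FOLLOW(S)
  S → b F F: FIRST \ {ε} = { 'b' } — overlaps FOLLOW(S) on { 'b' }: CONFLICT
  S → b c: FIRST \ {ε} = { 'b' } — overlaps FOLLOW(S) on { 'b' }: CONFLICT
  S → ε: FIRST \ {ε} = { } — this is the only nullable alternative, skip
  S → f b: FIRST \ {ε} = { 'f' } — disjoint from FOLLOW(S)

So the grammar has 3 FIRST/FOLLOW conflicts (marked CONFLICT above).

Answer: Yes. S → b F F with FOLLOW(S) on { 'b' }; S → b c with FOLLOW(S) on { 'b' }; F → S b f with FOLLOW(F) on { '(', 'b', 'f' }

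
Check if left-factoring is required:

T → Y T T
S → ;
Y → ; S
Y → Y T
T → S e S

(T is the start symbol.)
Left-factoring is needed when two productions for the same non-terminal
share a common prefix on the right-hand side.

Productions for T:
  T → Y T T
  T → S e S
Productions for Y:
  Y → ; S
  Y → Y T

No common prefixes found.

Answer: No, left-factoring is not needed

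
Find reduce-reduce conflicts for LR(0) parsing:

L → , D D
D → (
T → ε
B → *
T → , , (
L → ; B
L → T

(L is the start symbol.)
Augment with L' → L and build the canonical LR(0) collection (I0 = CLOSURE({[L' → . L]}), then GOTO on every symbol after a dot until no new states appear). It has 12 states:
  I0: { [L → . , D D], [L → . ; B], [L → . T], [L' → . L], [T → . , , (], [T → .] }  — shift, reduce
  I1: { [D → . (], [L → , . D D], [T → , . , (] }  — shift
  I2: { [B → . *], [L → ; . B] }  — shift
  I3: { [L' → L .] }  — accept
  I4: { [L → T .] }  — reduce
  I5: { [B → * .] }  — reduce
  I6: { [L → ; B .] }  — reduce
  I7: { [D → ( .] }  — reduce
  I8: { [T → , , . (] }  — shift
  I9: { [D → . (], [L → , D . D] }  — shift
  I10: { [L → , D D .] }  — reduce
  I11: { [T → , , ( .] }  — reduce

No state contains more than one complete item.

Answer: No reduce-reduce conflicts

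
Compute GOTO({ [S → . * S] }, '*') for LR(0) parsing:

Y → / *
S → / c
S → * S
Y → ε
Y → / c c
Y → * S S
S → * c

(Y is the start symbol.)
{ [S → * . S], [S → . * S], [S → . * c], [S → . / c] }

GOTO(I, '*') = CLOSURE({ [A → αX.β] : [A → α.Xβ] ∈ I, X = '*' })

Items with dot before '*', with the dot advanced:
  [S → . * S] → [S → * . S]
Closure of the advanced items:
  [S → * . S] has the dot before S: add [S → . / c], [S → . * S], [S → . * c]

GOTO = { [S → * . S], [S → . * S], [S → . * c], [S → . / c] }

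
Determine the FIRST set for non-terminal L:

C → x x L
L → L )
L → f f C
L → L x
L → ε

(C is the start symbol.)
From L → L ):
  - L is the symbol being defined: contributes nothing new
    L is nullable, so continue to the next symbol
  - ')' is a terminal: add ')' and stop
From L → f f C:
  - f is a terminal: add 'f' and stop
From L → L x:
  - L is the symbol being defined: contributes nothing new
    L is nullable, so continue to the next symbol
  - x is a terminal: add 'x' and stop
From L → ε:
  - ε-production, so ε ∈ FIRST(L)

Collecting: FIRST(L) = { ')', 'f', 'x', ε }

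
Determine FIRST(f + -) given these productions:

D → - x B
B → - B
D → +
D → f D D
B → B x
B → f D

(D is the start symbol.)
{ 'f' }

To compute FIRST(f + -), process the symbols left to right:
Symbol f is a terminal. Add 'f' and stop.
FIRST(f + -) = { 'f' }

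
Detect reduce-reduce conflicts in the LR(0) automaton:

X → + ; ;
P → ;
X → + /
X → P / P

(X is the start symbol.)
No reduce-reduce conflicts

A reduce-reduce conflict occurs when an LR(0) state has two complete items [A → α .] and [B → β .] — both call for a reduction, and with no lookahead the parser cannot choose between them.

Augment with X' → X and build the canonical LR(0) collection (I0 = CLOSURE({[X' → . X]}), then GOTO on every symbol after a dot until no new states appear). It has 10 states:
  I0: { [P → . ;], [X → . + /], [X → . + ; ;], [X → . P / P], [X' → . X] }  — shift
  I1: { [X → + . /], [X → + . ; ;] }  — shift
  I2: { [P → ; .] }  — reduce
  I3: { [X → P . / P] }  — shift
  I4: { [X' → X .] }  — accept
  I5: { [P → . ;], [X → P / . P] }  — shift
  I6: { [X → P / P .] }  — reduce
  I7: { [X → + / .] }  — reduce
  I8: { [X → + ; . ;] }  — shift
  I9: { [X → + ; ; .] }  — reduce

No state contains more than one complete item.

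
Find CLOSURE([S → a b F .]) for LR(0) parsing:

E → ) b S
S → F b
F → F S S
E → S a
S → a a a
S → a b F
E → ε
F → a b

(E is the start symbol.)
{ [S → a b F .] }

To compute CLOSURE, for each item [A → α.Bβ] where B is a non-terminal, add [B → .γ] for all productions B → γ; repeat for the newly added items until nothing changes.

Start with: [S → a b F .]
The dot is at the end, so nothing is added.

CLOSURE = { [S → a b F .] }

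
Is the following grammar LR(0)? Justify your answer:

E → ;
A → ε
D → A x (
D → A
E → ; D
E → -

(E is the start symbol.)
A grammar is LR(0) if no state in the canonical LR(0) collection has:
  - both a shift item (dot before a terminal) and a complete item (shift-reduce conflict), or
  - two or more complete items (reduce-reduce conflict; the accept item [E' → E .] counts as a complete item here).

Augment with E' → E and build the canonical LR(0) collection (I0 = CLOSURE({[E' → . E]}), then GOTO on every symbol after a dot until no new states appear). It has 8 states:
  I0: { [E → . -], [E → . ; D], [E → . ;], [E' → . E] }  — shift
  I1: { [E → - .] }  — reduce
  I2: { [A → .], [D → . A x (], [D → . A], [E → ; . D], [E → ; .] }  — 2 reduces
  I3: { [E' → E .] }  — accept
  I4: { [D → A . x (], [D → A .] }  — shift, reduce
  I5: { [E → ; D .] }  — reduce
  I6: { [D → A x . (] }  — shift
  I7: { [D → A x ( .] }  — reduce

Conflict in state I2:
  Reduce-reduce conflict: [A → .] and [E → ; .]
So the grammar is NOT LR(0).

Answer: No. Reduce-reduce conflict: [A → .] and [E → ; .]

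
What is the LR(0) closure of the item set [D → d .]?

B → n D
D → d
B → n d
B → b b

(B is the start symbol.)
{ [D → d .] }

Start with: [D → d .]
The dot is at the end, so nothing is added.

CLOSURE = { [D → d .] }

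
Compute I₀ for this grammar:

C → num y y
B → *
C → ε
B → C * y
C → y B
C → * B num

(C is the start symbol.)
First, augment the grammar with C' → C
I₀ = CLOSURE({ [C' → . C] }):
  [C' → . C] has the dot before C: add [C → . num y y], [C → .], [C → . y B], [C → . * B num]
No further items can be added.

I₀ = { [C → . * B num], [C → . num y y], [C → . y B], [C → .], [C' → . C] }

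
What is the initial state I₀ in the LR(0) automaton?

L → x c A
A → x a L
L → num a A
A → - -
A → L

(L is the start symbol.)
First, augment the grammar with L' → L
I₀ = CLOSURE({ [L' → . L] }):
  [L' → . L] has the dot before L: add [L → . x c A], [L → . num a A]
No further items can be added.

I₀ = { [L → . num a A], [L → . x c A], [L' → . L] }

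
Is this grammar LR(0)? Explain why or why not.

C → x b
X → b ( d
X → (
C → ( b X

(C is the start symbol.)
Yes, the grammar is LR(0)

A grammar is LR(0) if no state in the canonical LR(0) collection has:
  - both a shift item (dot before a terminal) and a complete item (shift-reduce conflict), or
  - two or more complete items (reduce-reduce conflict; the accept item [C' → C .] counts as a complete item here).

Augment with C' → C and build the canonical LR(0) collection (I0 = CLOSURE({[C' → . C]}), then GOTO on every symbol after a dot until no new states appear). It has 11 states:
  I0: { [C → . ( b X], [C → . x b], [C' → . C] }  — shift
  I1: { [C → ( . b X] }  — shift
  I2: { [C' → C .] }  — accept
  I3: { [C → x . b] }  — shift
  I4: { [C → x b .] }  — reduce
  I5: { [C → ( b . X], [X → . (], [X → . b ( d] }  — shift
  I6: { [X → ( .] }  — reduce
  I7: { [C → ( b X .] }  — reduce
  I8: { [X → b . ( d] }  — shift
  I9: { [X → b ( . d] }  — shift
  I10: { [X → b ( d .] }  — reduce

Every state is either a pure shift/goto state or contains exactly one complete item and nothing to shift — no conflicts. The grammar is LR(0).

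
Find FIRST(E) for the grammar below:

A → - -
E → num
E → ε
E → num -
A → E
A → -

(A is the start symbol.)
To compute FIRST(E), examine every production with E on the left-hand side, reading each right-hand side left to right until a non-nullable symbol is reached.

From E → num:
  - num is a terminal: add 'num' and stop
From E → ε:
  - ε-production, so ε ∈ FIRST(E)
From E → num -:
  - num is a terminal: add 'num' and stop

Collecting: FIRST(E) = { 'num', ε }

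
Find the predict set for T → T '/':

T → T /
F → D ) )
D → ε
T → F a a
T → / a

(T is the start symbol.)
{ ')', '/' }

PREDICT(T → T '/') = (FIRST(RHS) \ {ε}) ∪ (FOLLOW(T) if ε ∈ FIRST(RHS), i.e. RHS ⇒* ε)
FIRST(T) = { ')', '/' }
FIRST(T '/') = { ')', '/' }
ε ∉ FIRST(T '/'), so FOLLOW(T) is not added.
PREDICT(T → T '/') = { ')', '/' }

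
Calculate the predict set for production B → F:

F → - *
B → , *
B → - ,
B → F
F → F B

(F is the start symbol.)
{ '-' }

PREDICT(B → F) = (FIRST(RHS) \ {ε}) ∪ (FOLLOW(B) if ε ∈ FIRST(RHS), i.e. RHS ⇒* ε)
FIRST(F) = { '-' }
FIRST(F) = { '-' }
ε ∉ FIRST(F), so FOLLOW(B) is not added.
PREDICT(B → F) = { '-' }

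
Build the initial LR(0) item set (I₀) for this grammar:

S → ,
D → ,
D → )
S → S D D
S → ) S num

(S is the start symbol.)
First, augment the grammar with S' → S
I₀ = CLOSURE({ [S' → . S] }):
  [S' → . S] has the dot before S: add [S → . ,], [S → . S D D], [S → . ) S num]
No further items can be added.

I₀ = { [S → . ) S num], [S → . ,], [S → . S D D], [S' → . S] }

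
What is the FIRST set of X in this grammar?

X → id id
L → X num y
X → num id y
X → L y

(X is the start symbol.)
To compute FIRST(X), examine every production with X on the left-hand side, reading each right-hand side left to right until a non-nullable symbol is reached.

FIRST sets of the other non-terminals involved (by the same procedure, iterated to a fixed point):
  FIRST(L) = { 'id', 'num' }

From X → id id:
  - id is a terminal: add 'id' and stop
From X → num id y:
  - num is a terminal: add 'num' and stop
From X → L y:
  - L is a non-terminal: add FIRST(L) \ {ε} = { 'id', 'num' }
    L is not nullable, so stop

Collecting: FIRST(X) = { 'id', 'num' }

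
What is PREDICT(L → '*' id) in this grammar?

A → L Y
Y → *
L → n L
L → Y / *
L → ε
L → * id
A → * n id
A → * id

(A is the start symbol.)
{ '*' }

PREDICT(L → '*' id) = (FIRST(RHS) \ {ε}) ∪ (FOLLOW(L) if ε ∈ FIRST(RHS), i.e. RHS ⇒* ε)
FIRST('*' id) = { '*' }
ε ∉ FIRST('*' id), so FOLLOW(L) is not added.
PREDICT(L → '*' id) = { '*' }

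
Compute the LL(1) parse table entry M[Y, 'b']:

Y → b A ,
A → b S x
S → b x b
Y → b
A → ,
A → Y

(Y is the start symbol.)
Y → b A ,, Y → b

To find M[Y, 'b'], we find productions for Y where 'b' is in the predict set (PREDICT(N → α) = (FIRST(α) \ {ε}) ∪ (FOLLOW(N) if α ⇒* ε)).

Y → b A ,: PREDICT = { 'b' }
  'b' is in predict set, so this production goes in M[Y, 'b']
Y → b: PREDICT = { 'b' }
  'b' is in predict set, so this production goes in M[Y, 'b']

M[Y, 'b'] = Y → b A ,, Y → b  (a multiply-defined cell — the grammar is not LL(1))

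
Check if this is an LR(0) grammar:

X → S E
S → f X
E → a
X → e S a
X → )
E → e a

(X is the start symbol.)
Yes, the grammar is LR(0)

Augment with X' → X and build the canonical LR(0) collection (I0 = CLOSURE({[X' → . X]}), then GOTO on every symbol after a dot until no new states appear). It has 13 states:
  I0: { [S → . f X], [X → . )], [X → . S E], [X → . e S a], [X' → . X] }  — shift
  I1: { [X → ) .] }  — reduce
  I2: { [E → . a], [E → . e a], [X → S . E] }  — shift
  I3: { [X' → X .] }  — accept
  I4: { [S → . f X], [X → e . S a] }  — shift
  I5: { [S → . f X], [S → f . X], [X → . )], [X → . S E], [X → . e S a] }  — shift
  I6: { [S → f X .] }  — reduce
  I7: { [X → e S . a] }  — shift
  I8: { [X → e S a .] }  — reduce
  I9: { [X → S E .] }  — reduce
  I10: { [E → a .] }  — reduce
  I11: { [E → e . a] }  — shift
  I12: { [E → e a .] }  — reduce

Every state is either a pure shift/goto state or contains exactly one complete item and nothing to shift — no conflicts. The grammar is LR(0).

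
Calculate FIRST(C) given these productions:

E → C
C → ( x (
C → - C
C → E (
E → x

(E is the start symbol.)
To compute FIRST(C), examine every production with C on the left-hand side, reading each right-hand side left to right until a non-nullable symbol is reached.

FIRST sets of the other non-terminals involved (by the same procedure, iterated to a fixed point):
  FIRST(E) = { '(', '-', 'x' }

From C → ( x (:
  - '(' is a terminal: add '(' and stop
From C → - C:
  - '-' is a terminal: add '-' and stop
From C → E (:
  - E is a non-terminal: add FIRST(E) \ {ε} = { '(', '-', 'x' }
    E is not nullable, so stop

Collecting: FIRST(C) = { '(', '-', 'x' }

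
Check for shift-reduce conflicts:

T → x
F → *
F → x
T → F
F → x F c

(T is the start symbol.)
A shift-reduce conflict occurs when an LR(0) state has both:
  - a complete (reduce) item [A → α .] (dot at the end), and
  - a shift item [B → β . c γ] (dot before a terminal).

Augment with T' → T and build the canonical LR(0) collection (I0 = CLOSURE({[T' → . T]}), then GOTO on every symbol after a dot until no new states appear). It has 8 states:
  I0: { [F → . *], [F → . x F c], [F → . x], [T → . F], [T → . x], [T' → . T] }  — shift
  I1: { [F → * .] }  — reduce
  I2: { [T → F .] }  — reduce
  I3: { [T' → T .] }  — accept
  I4: { [F → . *], [F → . x F c], [F → . x], [F → x . F c], [F → x .], [T → x .] }  — shift, 2 reduces
  I5: { [F → x F . c] }  — shift
  I6: { [F → . *], [F → . x F c], [F → . x], [F → x . F c], [F → x .] }  — shift, reduce
  I7: { [F → x F c .] }  — reduce

I4 contains reduce items [F → x .], [T → x .] and shift items [F → . *], [F → . x], [F → . x F c] — shift-reduce conflict.
I6 contains reduce item [F → x .] and shift items [F → . *], [F → . x], [F → . x F c] — shift-reduce conflict.

Answer: Yes — I4: [F → x .] vs [F → . *]; I6: [F → x .] vs [F → . *]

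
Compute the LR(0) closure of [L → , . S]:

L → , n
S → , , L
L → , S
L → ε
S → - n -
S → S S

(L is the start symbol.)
To compute CLOSURE, for each item [A → α.Bβ] where B is a non-terminal, add [B → .γ] for all productions B → γ; repeat for the newly added items until nothing changes.

Start with: [L → , . S]
  [L → , . S] has the dot before S: add [S → . , , L], [S → . - n -], [S → . S S]
No further items can be added.

CLOSURE = { [L → , . S], [S → . , , L], [S → . - n -], [S → . S S] }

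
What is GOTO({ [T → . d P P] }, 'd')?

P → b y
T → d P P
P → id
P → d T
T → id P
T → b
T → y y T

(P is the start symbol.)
GOTO(I, 'd') = CLOSURE({ [A → αX.β] : [A → α.Xβ] ∈ I, X = 'd' })

Items with dot before 'd', with the dot advanced:
  [T → . d P P] → [T → d . P P]
Closure of the advanced items:
  [T → d . P P] has the dot before P: add [P → . b y], [P → . id], [P → . d T]

GOTO = { [P → . b y], [P → . d T], [P → . id], [T → d . P P] }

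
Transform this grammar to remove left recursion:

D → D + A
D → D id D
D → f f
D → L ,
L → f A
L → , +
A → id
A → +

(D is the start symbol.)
D → f f D'
D → L , D'
D' → + A D'
D' → id D D'
D' → ε
L → f A
L → , +
A → id
A → +

D is directly left-recursive. The standard transformation for
  A → A α₁ | ... | A α_m | β₁ | ... | β_n
is
  A  → β₁ A' | ... | β_n A'
  A' → α₁ A' | ... | α_m A' | ε

D → f f becomes D → f f D'
D → L , becomes D → L , D'
D → D + A becomes D' → + A D'
D → D id D becomes D' → id D D'
Add D' → ε

Productions for other non-terminals are unchanged:
  L → f A
  L → , +
  A → id
  A → +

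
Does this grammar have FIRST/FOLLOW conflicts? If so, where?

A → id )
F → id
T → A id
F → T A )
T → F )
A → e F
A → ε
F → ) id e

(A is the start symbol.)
Yes. A → id ')' with FOLLOW(A) on { 'id' }

Nullable non-terminals: A.

A: nullable alternative(s) A → ε; FOLLOW(A) = { $, ')', 'id' }
  A → id ): FIRST \ {ε} = { 'id' } — overlaps FOLLOW(A) on { 'id' }: CONFLICT
  A → e F: FIRST \ {ε} = { 'e' } — disjoint from FOLLOW(A)
  A → ε: FIRST \ {ε} = { } — this is the only nullable alternative, skip

F, T have no nullable alternative, so no FIRST/FOLLOW check is needed there.

So the grammar has 1 FIRST/FOLLOW conflict (marked CONFLICT above).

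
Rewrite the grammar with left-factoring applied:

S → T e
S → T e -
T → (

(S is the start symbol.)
Left-factoring transforms A → αβ₁ | αβ₂ into A → αA' and A' → β₁ | β₂
(α is the longest common prefix among the alternatives). Repeat until
no nonterminal has two alternatives with a common prefix.

Round 1: S has alternatives sharing prefix 'T e'. Introduce S': S → T e S'
  Add: S' → ε
  Add: S' → -

No remaining common prefixes — done.

Resulting grammar:
S → T e S'
S' → ε
S' → -
T → (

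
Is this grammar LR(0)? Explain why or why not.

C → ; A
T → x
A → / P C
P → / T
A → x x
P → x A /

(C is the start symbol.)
A grammar is LR(0) if no state in the canonical LR(0) collection has:
  - both a shift item (dot before a terminal) and a complete item (shift-reduce conflict), or
  - two or more complete items (reduce-reduce conflict; the accept item [C' → C .] counts as a complete item here).

Augment with C' → C and build the canonical LR(0) collection (I0 = CLOSURE({[C' → . C]}), then GOTO on every symbol after a dot until no new states appear). It has 15 states:
  I0: { [C → . ; A], [C' → . C] }  — shift
  I1: { [A → . / P C], [A → . x x], [C → ; . A] }  — shift
  I2: { [C' → C .] }  — accept
  I3: { [A → / . P C], [P → . / T], [P → . x A /] }  — shift
  I4: { [C → ; A .] }  — reduce
  I5: { [A → x . x] }  — shift
  I6: { [A → x x .] }  — reduce
  I7: { [P → / . T], [T → . x] }  — shift
  I8: { [A → / P . C], [C → . ; A] }  — shift
  I9: { [A → . / P C], [A → . x x], [P → x . A /] }  — shift
  I10: { [P → x A . /] }  — shift
  I11: { [P → x A / .] }  — reduce
  I12: { [A → / P C .] }  — reduce
  I13: { [P → / T .] }  — reduce
  I14: { [T → x .] }  — reduce

Every state is either a pure shift/goto state or contains exactly one complete item and nothing to shift — no conflicts. The grammar is LR(0).

Answer: Yes, the grammar is LR(0)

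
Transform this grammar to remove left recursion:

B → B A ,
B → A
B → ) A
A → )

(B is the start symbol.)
B is directly left-recursive. The standard transformation for
  A → A α₁ | ... | A α_m | β₁ | ... | β_n
is
  A  → β₁ A' | ... | β_n A'
  A' → α₁ A' | ... | α_m A' | ε

B → A becomes B → A B'
B → ) A becomes B → ) A B'
B → B A , becomes B' → A , B'
Add B' → ε

Productions for other non-terminals are unchanged:
  A → )

Resulting grammar:
B → A B'
B → ) A B'
B' → A , B'
B' → ε
A → )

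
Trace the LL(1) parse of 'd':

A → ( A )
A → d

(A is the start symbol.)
Stack is shown with the top on the left.

Stack  Input  Action
--------------------
A $    d $    output A → d
d $    d $    match 'd'
$      $      accept

The string is accepted.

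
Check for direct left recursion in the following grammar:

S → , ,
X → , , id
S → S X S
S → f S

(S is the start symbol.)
S → , ,: starts with ','
X → , , id: starts with ','
S → S X S: LEFT RECURSIVE (starts with S)
S → f S: starts with f

The grammar has direct left recursion on: S.

Answer: Yes, S is left-recursive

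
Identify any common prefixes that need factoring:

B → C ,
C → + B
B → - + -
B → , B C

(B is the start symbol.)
No, left-factoring is not needed

Left-factoring is needed when two productions for the same non-terminal
share a common prefix on the right-hand side.

Productions for B:
  B → C ,
  B → - + -
  B → , B C

No common prefixes found.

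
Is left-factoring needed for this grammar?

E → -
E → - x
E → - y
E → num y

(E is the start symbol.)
Left-factoring is needed when two productions for the same non-terminal
share a common prefix on the right-hand side.

Productions for E:
  E → -
  E → - x
  E → - y
  E → num y

Found common prefix '-' in productions for E

Answer: Yes, E has productions with common prefix '-'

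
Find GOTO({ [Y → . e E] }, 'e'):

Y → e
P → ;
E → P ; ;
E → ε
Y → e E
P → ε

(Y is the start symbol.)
GOTO(I, 'e') = CLOSURE({ [A → αX.β] : [A → α.Xβ] ∈ I, X = 'e' })

Items with dot before 'e', with the dot advanced:
  [Y → . e E] → [Y → e . E]
Closure of the advanced items:
  [Y → e . E] has the dot before E: add [E → . P ; ;], [E → .]
  [E → . P ; ;] has the dot before P: add [P → . ;], [P → .]

GOTO = { [E → . P ; ;], [E → .], [P → . ;], [P → .], [Y → e . E] }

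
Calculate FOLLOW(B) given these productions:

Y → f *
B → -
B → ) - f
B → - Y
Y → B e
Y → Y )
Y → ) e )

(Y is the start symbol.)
In Y → B e: B is followed by e, add FIRST(e) \ {ε} = { 'e' }

Taking the union: FOLLOW(B) = { 'e' }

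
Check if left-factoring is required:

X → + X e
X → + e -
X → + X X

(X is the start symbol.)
Yes, X has productions with common prefix '+'

Left-factoring is needed when two productions for the same non-terminal
share a common prefix on the right-hand side.

Productions for X:
  X → + X e
  X → + e -
  X → + X X

Found common prefix '+' in productions for X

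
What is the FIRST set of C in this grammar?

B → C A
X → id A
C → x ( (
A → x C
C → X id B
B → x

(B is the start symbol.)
{ 'id', 'x' }

To compute FIRST(C), examine every production with C on the left-hand side, reading each right-hand side left to right until a non-nullable symbol is reached.

FIRST sets of the other non-terminals involved (by the same procedure, iterated to a fixed point):
  FIRST(X) = { 'id' }

From C → x ( (:
  - x is a terminal: add 'x' and stop
From C → X id B:
  - X is a non-terminal: add FIRST(X) \ {ε} = { 'id' }
    X is not nullable, so stop

Collecting: FIRST(C) = { 'id', 'x' }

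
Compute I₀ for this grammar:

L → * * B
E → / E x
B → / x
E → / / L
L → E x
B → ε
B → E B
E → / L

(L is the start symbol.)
{ [E → . / / L], [E → . / E x], [E → . / L], [L → . * * B], [L → . E x], [L' → . L] }

First, augment the grammar with L' → L
I₀ = CLOSURE({ [L' → . L] }):
  [L' → . L] has the dot before L: add [L → . * * B], [L → . E x]
  [L → . E x] has the dot before E: add [E → . / E x], [E → . / / L], [E → . / L]
No further items can be added.

I₀ = { [E → . / / L], [E → . / E x], [E → . / L], [L → . * * B], [L → . E x], [L' → . L] }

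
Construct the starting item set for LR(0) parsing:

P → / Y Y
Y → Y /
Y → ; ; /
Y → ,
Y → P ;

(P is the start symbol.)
{ [P → . / Y Y], [P' → . P] }

First, augment the grammar with P' → P
I₀ = CLOSURE({ [P' → . P] }):
  [P' → . P] has the dot before P: add [P → . / Y Y]
No further items can be added.

I₀ = { [P → . / Y Y], [P' → . P] }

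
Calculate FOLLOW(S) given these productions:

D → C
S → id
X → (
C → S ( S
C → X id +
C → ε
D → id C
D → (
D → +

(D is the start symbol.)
{ $, '(' }

To compute FOLLOW(S), find every occurrence of S on a right-hand side N → α S β: add FIRST(β) \ {ε}, and if β is empty or nullable also add FOLLOW(N). Iterate to a fixed point.

In C → S ( S: S is followed by '(' S, add FIRST('(' S) \ {ε} = { '(' }
In C → S ( S: S is at the end, add FOLLOW(C)

The FOLLOW sets referred to above (computed the same way, to a fixed point):
  FOLLOW(C) = { $ }

Taking the union: FOLLOW(S) = { $, '(' }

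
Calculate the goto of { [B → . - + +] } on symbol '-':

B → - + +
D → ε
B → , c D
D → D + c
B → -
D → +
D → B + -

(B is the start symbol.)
GOTO(I, '-') = CLOSURE({ [A → αX.β] : [A → α.Xβ] ∈ I, X = '-' })

Items with dot before '-', with the dot advanced:
  [B → . - + +] → [B → - . + +]
Closure adds nothing (no advanced item has the dot before a non-terminal).

GOTO = { [B → - . + +] }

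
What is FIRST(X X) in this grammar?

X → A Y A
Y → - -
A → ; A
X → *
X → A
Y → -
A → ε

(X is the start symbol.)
FIRST sets of the non-terminals involved (from the grammar, by fixed-point iteration):
  FIRST(X) = { '*', '-', ';', ε }

To compute FIRST(X X), process the symbols left to right:
Symbol X is a non-terminal. Add FIRST(X) \ {ε} = { '*', '-', ';' }
X is nullable (ε ∈ FIRST(X)), continue to the next symbol.
Symbol X is a non-terminal. Add FIRST(X) \ {ε} = { '*', '-', ';' }
X is nullable (ε ∈ FIRST(X)), continue to the next symbol.
All symbols are nullable, so ε is in the result.
FIRST(X X) = { '*', '-', ';', ε }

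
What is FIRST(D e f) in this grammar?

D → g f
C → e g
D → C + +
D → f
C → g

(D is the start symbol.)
FIRST sets of the non-terminals involved (from the grammar, by fixed-point iteration):
  FIRST(D) = { 'e', 'f', 'g' }

To compute FIRST(D e f), process the symbols left to right:
Symbol D is a non-terminal. Add FIRST(D) \ {ε} = { 'e', 'f', 'g' }
D is not nullable (ε ∉ FIRST(D)), so stop here.
FIRST(D e f) = { 'e', 'f', 'g' }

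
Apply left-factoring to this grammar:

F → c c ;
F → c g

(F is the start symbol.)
Left-factoring transforms A → αβ₁ | αβ₂ into A → αA' and A' → β₁ | β₂
(α is the longest common prefix among the alternatives). Repeat until
no nonterminal has two alternatives with a common prefix.

Round 1: F has alternatives sharing prefix 'c'. Introduce F': F → c F'
  Add: F' → c ;
  Add: F' → g

No remaining common prefixes — done.

Resulting grammar:
F → c F'
F' → c ;
F' → g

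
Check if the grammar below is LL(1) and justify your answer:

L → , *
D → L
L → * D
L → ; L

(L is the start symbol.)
A grammar is LL(1) if for each non-terminal N with multiple productions, the predict sets of those productions are pairwise disjoint, where PREDICT(N → α) = (FIRST(α) \ {ε}) ∪ (FOLLOW(N) if α ⇒* ε).

For L:
  PREDICT(L → ',' '*') = { ',' }
  PREDICT(L → '*' D) = { '*' }
  PREDICT(L → ';' L) = { ';' }
D has a single production, so nothing to check there.

All predict sets are disjoint. The grammar IS LL(1).

Answer: Yes, the grammar is LL(1).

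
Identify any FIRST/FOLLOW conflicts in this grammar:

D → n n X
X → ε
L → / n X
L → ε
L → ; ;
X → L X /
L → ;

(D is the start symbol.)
A FIRST/FOLLOW conflict occurs when a non-terminal N has a nullable alternative N → β (β ⇒* ε) and another alternative N → α with FIRST(α) ∩ FOLLOW(N) ≠ ∅: on such a lookahead the parser cannot decide between expanding α and letting N vanish via β.

Nullable non-terminals: L, X.
FIRST sets used below: FIRST(L) = { '/', ';', ε }, FIRST(X) = { '/', ';', ε }

L: nullable alternative(s) L → ε; FOLLOW(L) = { '/', ';' }
  L → / n X: FIRST \ {ε} = { '/' } — overlaps FOLLOW(L) on { '/' }: CONFLICT
  L → ε: FIRST \ {ε} = { } — this is the only nullable alternative, skip
  L → ; ;: FIRST \ {ε} = { ';' } — overlaps FOLLOW(L) on { ';' }: CONFLICT
  L → ;: FIRST \ {ε} = { ';' } — overlaps FOLLOW(L) on { ';' }: CONFLICT

X: nullable alternative(s) X → ε; FOLLOW(X) = { $, '/', ';' }
  X → ε: FIRST \ {ε} = { } — this is the only nullable alternative, skip
  X → L X /: FIRST \ {ε} = { '/', ';' } — overlaps FOLLOW(X) on { '/', ';' }: CONFLICT

D has no nullable alternative, so no FIRST/FOLLOW check is needed there.

So the grammar has 4 FIRST/FOLLOW conflicts (marked CONFLICT above).

Answer: Yes. X → L X '/' with FOLLOW(X) on { '/', ';' }; L → '/' n X with FOLLOW(L) on { '/' }; L → ';' ';' with FOLLOW(L) on { ';' }; L → ';' with FOLLOW(L) on { ';' }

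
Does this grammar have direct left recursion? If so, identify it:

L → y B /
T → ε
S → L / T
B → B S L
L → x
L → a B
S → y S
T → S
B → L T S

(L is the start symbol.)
Yes, B is left-recursive

Direct left recursion occurs when N → N α for some non-terminal N (the right-hand side begins with the left-hand side itself).

L → y B /: starts with y
T → ε: starts with ε
S → L / T: starts with L
B → B S L: LEFT RECURSIVE (starts with B)
L → x: starts with x
L → a B: starts with a
S → y S: starts with y
T → S: starts with S
B → L T S: starts with L

The grammar has direct left recursion on: B.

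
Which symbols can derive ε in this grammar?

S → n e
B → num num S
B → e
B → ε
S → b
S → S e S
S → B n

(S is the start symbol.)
{ 'B' }

A non-terminal is nullable if it can derive ε (the empty string): either it has an ε-production, or it has a production whose right-hand side consists entirely of nullable non-terminals.

ε-productions: B → ε
So B is immediately nullable.
No further non-terminal can be added: every production for the remaining non-terminals contains a terminal or a non-nullable non-terminal.
Nullable = { 'B' }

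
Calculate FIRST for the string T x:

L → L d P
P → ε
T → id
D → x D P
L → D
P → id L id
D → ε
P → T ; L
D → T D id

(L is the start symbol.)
FIRST sets of the non-terminals involved (from the grammar, by fixed-point iteration):
  FIRST(T) = { 'id' }

To compute FIRST(T x), process the symbols left to right:
Symbol T is a non-terminal. Add FIRST(T) \ {ε} = { 'id' }
T is not nullable (ε ∉ FIRST(T)), so stop here.
FIRST(T x) = { 'id' }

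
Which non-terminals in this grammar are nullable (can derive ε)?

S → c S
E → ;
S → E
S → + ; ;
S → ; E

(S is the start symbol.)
A non-terminal is nullable if it can derive ε (the empty string): either it has an ε-production, or it has a production whose right-hand side consists entirely of nullable non-terminals.

There are no ε-productions, so no non-terminal can derive ε.
No non-terminals are nullable.

Answer: None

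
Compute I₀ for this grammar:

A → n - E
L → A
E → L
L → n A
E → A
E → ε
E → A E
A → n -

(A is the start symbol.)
{ [A → . n - E], [A → . n -], [A' → . A] }

First, augment the grammar with A' → A
I₀ = CLOSURE({ [A' → . A] }):
  [A' → . A] has the dot before A: add [A → . n - E], [A → . n -]
No further items can be added.

I₀ = { [A → . n - E], [A → . n -], [A' → . A] }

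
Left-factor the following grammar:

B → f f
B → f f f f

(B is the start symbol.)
Left-factoring transforms A → αβ₁ | αβ₂ into A → αA' and A' → β₁ | β₂
(α is the longest common prefix among the alternatives). Repeat until
no nonterminal has two alternatives with a common prefix.

Round 1: B has alternatives sharing prefix 'f f'. Introduce B': B → f f B'
  Add: B' → ε
  Add: B' → f f

No remaining common prefixes — done.

Resulting grammar:
B → f f B'
B' → ε
B' → f f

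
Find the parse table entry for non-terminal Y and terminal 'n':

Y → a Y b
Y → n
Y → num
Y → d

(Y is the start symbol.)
To find M[Y, 'n'], we find productions for Y where 'n' is in the predict set (PREDICT(N → α) = (FIRST(α) \ {ε}) ∪ (FOLLOW(N) if α ⇒* ε)).

Y → a Y b: PREDICT = { 'a' }
Y → n: PREDICT = { 'n' }
  'n' is in predict set, so this production goes in M[Y, 'n']
Y → num: PREDICT = { 'num' }
Y → d: PREDICT = { 'd' }

M[Y, 'n'] = Y → n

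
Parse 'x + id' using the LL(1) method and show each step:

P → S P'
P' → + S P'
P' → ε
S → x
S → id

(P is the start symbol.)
Stack is shown with the top on the left.

Stack     Input     Action
--------------------------
P $       x + id $  output P → S P'
S P' $    x + id $  output S → x
x P' $    x + id $  match 'x'
P' $      + id $    output P' → + S P'
+ S P' $  + id $    match '+'
S P' $    id $      output S → id
id P' $   id $      match 'id'
P' $      $         output P' → ε
$         $         accept

The string is accepted.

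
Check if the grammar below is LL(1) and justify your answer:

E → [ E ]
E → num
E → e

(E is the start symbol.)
Yes, the grammar is LL(1).

A grammar is LL(1) if for each non-terminal N with multiple productions, the predict sets of those productions are pairwise disjoint, where PREDICT(N → α) = (FIRST(α) \ {ε}) ∪ (FOLLOW(N) if α ⇒* ε).

For E:
  PREDICT(E → '[' E ']') = { '[' }
  PREDICT(E → num) = { 'num' }
  PREDICT(E → e) = { 'e' }

All predict sets are disjoint. The grammar IS LL(1).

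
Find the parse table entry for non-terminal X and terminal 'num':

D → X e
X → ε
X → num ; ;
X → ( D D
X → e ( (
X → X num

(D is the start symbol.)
To find M[X, 'num'], we find productions for X where 'num' is in the predict set (PREDICT(N → α) = (FIRST(α) \ {ε}) ∪ (FOLLOW(N) if α ⇒* ε)).

Relevant sets:
  FIRST(X) = { '(', 'e', 'num', ε }
  FOLLOW(X) = { 'e', 'num' }

X → ε: PREDICT = { 'e', 'num' }
  'num' is in predict set, so this production goes in M[X, 'num']
X → num ; ;: PREDICT = { 'num' }
  'num' is in predict set, so this production goes in M[X, 'num']
X → ( D D: PREDICT = { '(' }
X → e ( (: PREDICT = { 'e' }
X → X num: PREDICT = { '(', 'e', 'num' }
  'num' is in predict set, so this production goes in M[X, 'num']

M[X, 'num'] = X → ε, X → num ; ;, X → X num  (a multiply-defined cell — the grammar is not LL(1))

Answer: X → ε, X → num ; ;, X → X num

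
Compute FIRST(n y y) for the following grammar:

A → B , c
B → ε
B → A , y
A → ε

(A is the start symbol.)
To compute FIRST(n y y), process the symbols left to right:
Symbol n is a terminal. Add 'n' and stop.
FIRST(n y y) = { 'n' }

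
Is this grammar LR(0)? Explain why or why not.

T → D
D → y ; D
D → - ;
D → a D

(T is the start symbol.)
Yes, the grammar is LR(0)

A grammar is LR(0) if no state in the canonical LR(0) collection has:
  - both a shift item (dot before a terminal) and a complete item (shift-reduce conflict), or
  - two or more complete items (reduce-reduce conflict; the accept item [T' → T .] counts as a complete item here).

Augment with T' → T and build the canonical LR(0) collection (I0 = CLOSURE({[T' → . T]}), then GOTO on every symbol after a dot until no new states appear). It has 10 states:
  I0: { [D → . - ;], [D → . a D], [D → . y ; D], [T → . D], [T' → . T] }  — shift
  I1: { [D → - . ;] }  — shift
  I2: { [T → D .] }  — reduce
  I3: { [T' → T .] }  — accept
  I4: { [D → . - ;], [D → . a D], [D → . y ; D], [D → a . D] }  — shift
  I5: { [D → y . ; D] }  — shift
  I6: { [D → . - ;], [D → . a D], [D → . y ; D], [D → y ; . D] }  — shift
  I7: { [D → y ; D .] }  — reduce
  I8: { [D → a D .] }  — reduce
  I9: { [D → - ; .] }  — reduce

Every state is either a pure shift/goto state or contains exactly one complete item and nothing to shift — no conflicts. The grammar is LR(0).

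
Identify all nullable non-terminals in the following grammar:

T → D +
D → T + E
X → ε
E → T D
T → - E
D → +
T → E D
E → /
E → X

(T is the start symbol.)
{ 'E', 'X' }

A non-terminal is nullable if it can derive ε (the empty string): either it has an ε-production, or it has a production whose right-hand side consists entirely of nullable non-terminals.

ε-productions: X → ε
So X is immediately nullable.
E → X: every symbol on the right is nullable, so E is nullable too.
No further non-terminal can be added: every production for the remaining non-terminals contains a terminal or a non-nullable non-terminal.
Nullable = { 'E', 'X' }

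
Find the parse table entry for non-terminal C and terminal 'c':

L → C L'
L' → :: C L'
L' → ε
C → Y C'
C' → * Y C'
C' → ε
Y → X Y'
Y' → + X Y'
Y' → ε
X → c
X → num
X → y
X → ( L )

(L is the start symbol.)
C → Y C'

To find M[C, 'c'], we find productions for C where 'c' is in the predict set (PREDICT(N → α) = (FIRST(α) \ {ε}) ∪ (FOLLOW(N) if α ⇒* ε)).

Relevant sets:
  FIRST(Y) = { '(', 'c', 'num', 'y' }

C → Y C': PREDICT = { '(', 'c', 'num', 'y' }
  'c' is in predict set, so this production goes in M[C, 'c']

M[C, 'c'] = C → Y C'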